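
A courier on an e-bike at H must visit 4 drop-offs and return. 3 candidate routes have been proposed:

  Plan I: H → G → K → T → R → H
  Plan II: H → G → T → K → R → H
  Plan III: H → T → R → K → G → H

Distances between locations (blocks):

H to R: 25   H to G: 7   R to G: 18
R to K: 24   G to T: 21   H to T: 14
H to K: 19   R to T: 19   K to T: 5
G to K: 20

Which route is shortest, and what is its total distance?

Plan I: 7 + 20 + 5 + 19 + 25 = 76
Plan II: 7 + 21 + 5 + 24 + 25 = 82
Plan III: 14 + 19 + 24 + 20 + 7 = 84

76 blocks — Plan I is the shortest.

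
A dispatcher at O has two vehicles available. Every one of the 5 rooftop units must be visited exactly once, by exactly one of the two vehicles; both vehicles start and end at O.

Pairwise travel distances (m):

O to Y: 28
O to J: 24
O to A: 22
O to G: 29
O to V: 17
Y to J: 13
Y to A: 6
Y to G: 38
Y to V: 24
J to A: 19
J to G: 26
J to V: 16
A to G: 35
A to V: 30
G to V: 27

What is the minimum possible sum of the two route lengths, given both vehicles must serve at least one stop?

130 m — the smallest possible combined total.

Try each way of splitting the stops between the two vehicles (each non-empty) and, for each split, find the best tour for each vehicle:
  {Y} + {J, A, G, V}: 56 + 111 = 167
  {J} + {Y, A, G, V}: 48 + 108 = 156
  {Y, J} + {A, G, V}: 65 + 101 = 166
  {A} + {Y, J, G, V}: 44 + 109 = 153
  {Y, A} + {J, G, V}: 56 + 88 = 144
  {J, A} + {Y, G, V}: 65 + 108 = 173
  … (15 splits in total)
  {Y, J, A, G} + {V}: 96 + 34 = 130  ← best
Best: vehicle 1 O → A → Y → J → G → O = 96; vehicle 2 O → V → O = 34; combined 130.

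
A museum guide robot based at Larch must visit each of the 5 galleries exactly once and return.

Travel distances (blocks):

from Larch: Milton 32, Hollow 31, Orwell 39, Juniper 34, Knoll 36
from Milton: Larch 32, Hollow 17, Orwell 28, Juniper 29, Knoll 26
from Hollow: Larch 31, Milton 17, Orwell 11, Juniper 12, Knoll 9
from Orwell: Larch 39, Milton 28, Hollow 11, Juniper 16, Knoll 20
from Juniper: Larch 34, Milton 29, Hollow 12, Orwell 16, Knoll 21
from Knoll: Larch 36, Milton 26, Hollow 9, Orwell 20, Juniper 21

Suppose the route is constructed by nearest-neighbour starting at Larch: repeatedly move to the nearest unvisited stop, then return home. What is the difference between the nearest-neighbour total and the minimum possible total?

The nearest-neighbour route is 9 blocks longer than optimal.

Larch: Hollow=31, Milton=32, Juniper=34, Knoll=36, Orwell=39 ⇒ Hollow
Hollow: Knoll=9, Orwell=11, Juniper=12, Milton=17 ⇒ Knoll
Knoll: Orwell=20, Juniper=21, Milton=26 ⇒ Orwell
Orwell: Juniper=16, Milton=28 ⇒ Juniper
Juniper: Milton=29 ⇒ Milton
NN route Larch → Hollow → Knoll → Orwell → Juniper → Milton → Larch costs 137.
Optimal: Larch → Milton → Hollow → Knoll → Orwell → Juniper → Larch costs 128 (by enumerating all 60 distinct tours).
Excess = 137 − 128 = 9.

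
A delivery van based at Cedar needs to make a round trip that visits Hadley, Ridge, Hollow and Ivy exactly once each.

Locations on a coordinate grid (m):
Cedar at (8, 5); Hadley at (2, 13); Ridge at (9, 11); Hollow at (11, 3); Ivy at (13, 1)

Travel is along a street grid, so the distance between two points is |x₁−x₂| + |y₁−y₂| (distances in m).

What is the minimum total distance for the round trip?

Minimum total distance: 46 m.

With 4 stops there are 4!/2 = 12 distinct round trips (a route and its reverse cost the same).
Cedar - Hadley - Ridge - Hollow - Ivy - Cedar: 14+9+10+4+9 = 46
Cedar - Hadley - Ridge - Ivy - Hollow - Cedar: 14+9+14+4+5 = 46
Cedar - Hadley - Hollow - Ridge - Ivy - Cedar: 14+19+10+14+9 = 66
Cedar - Hadley - Hollow - Ivy - Ridge - Cedar: 14+19+4+14+7 = 58
Cedar - Hadley - Ivy - Ridge - Hollow - Cedar: 14+23+14+10+5 = 66
Cedar - Hadley - Ivy - Hollow - Ridge - Cedar: 14+23+4+10+7 = 58
Cedar - Ridge - Hadley - Hollow - Ivy - Cedar: 7+9+19+4+9 = 48
Cedar - Ridge - Hadley - Ivy - Hollow - Cedar: 7+9+23+4+5 = 48
Cedar - Ridge - Hollow - Hadley - Ivy - Cedar: 7+10+19+23+9 = 68
Cedar - Ridge - Ivy - Hadley - Hollow - Cedar: 7+14+23+19+5 = 68
Cedar - Hollow - Hadley - Ridge - Ivy - Cedar: 5+19+9+14+9 = 56
Cedar - Hollow - Ridge - Hadley - Ivy - Cedar: 5+10+9+23+9 = 56
The minimum is 46.
One optimal route: Cedar → Hadley → Ridge → Hollow → Ivy → Cedar (or its reverse).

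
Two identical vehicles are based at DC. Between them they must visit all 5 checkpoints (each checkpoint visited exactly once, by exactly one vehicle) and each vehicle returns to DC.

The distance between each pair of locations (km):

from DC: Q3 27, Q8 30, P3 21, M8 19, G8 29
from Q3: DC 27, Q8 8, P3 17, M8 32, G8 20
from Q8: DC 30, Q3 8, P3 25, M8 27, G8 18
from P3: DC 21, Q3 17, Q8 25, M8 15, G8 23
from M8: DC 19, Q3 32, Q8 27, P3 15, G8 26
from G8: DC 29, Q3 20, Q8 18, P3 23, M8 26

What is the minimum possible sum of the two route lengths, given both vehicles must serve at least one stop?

Try each way of splitting the stops between the two vehicles (each non-empty) and, for each split, find the best tour for each vehicle:
  {Q3} + {Q8, P3, M8, G8}: 54 + 105 = 159
  {Q8} + {Q3, P3, M8, G8}: 60 + 100 = 160
  {Q3, Q8} + {P3, M8, G8}: 65 + 86 = 151
  {P3} + {Q3, Q8, M8, G8}: 42 + 98 = 140
  {Q3, P3} + {Q8, M8, G8}: 65 + 93 = 158
  {Q8, P3} + {Q3, M8, G8}: 76 + 92 = 168
  … (15 splits in total)
  {M8} + {Q3, Q8, P3, G8}: 38 + 93 = 131  ← best
Best: vehicle 1 DC → M8 → DC = 38; vehicle 2 DC → P3 → Q3 → Q8 → G8 → DC = 93; combined 131.

131 km — the smallest possible combined total.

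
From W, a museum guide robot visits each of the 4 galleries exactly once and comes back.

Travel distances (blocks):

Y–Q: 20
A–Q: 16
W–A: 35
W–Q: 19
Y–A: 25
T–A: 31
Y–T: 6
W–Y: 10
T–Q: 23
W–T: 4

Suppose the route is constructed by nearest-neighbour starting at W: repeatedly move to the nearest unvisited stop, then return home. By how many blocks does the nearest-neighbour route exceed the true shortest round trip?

From W: T=4, Y=10, Q=19, A=35 → choose T (4).
From T: Y=6, Q=23, A=31 → choose Y (6).
From Y: Q=20, A=25 → choose Q (20).
From Q: A=16 → choose A (16).
NN route W → T → Y → Q → A → W costs 81.
Optimal: W → T → Y → A → Q → W costs 70 (by enumerating all 12 distinct tours).
Excess = 81 − 70 = 11.

The nearest-neighbour route is 11 blocks longer than optimal.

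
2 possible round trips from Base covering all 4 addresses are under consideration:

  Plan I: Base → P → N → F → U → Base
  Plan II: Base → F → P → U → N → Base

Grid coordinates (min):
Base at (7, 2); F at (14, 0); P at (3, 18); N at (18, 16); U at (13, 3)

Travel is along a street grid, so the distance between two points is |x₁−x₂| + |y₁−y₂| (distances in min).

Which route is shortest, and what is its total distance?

Shortest is Plan I, total 68 min.

Plan I: 20 + 17 + 20 + 4 + 7 = 68
Plan II: 9 + 29 + 25 + 18 + 25 = 106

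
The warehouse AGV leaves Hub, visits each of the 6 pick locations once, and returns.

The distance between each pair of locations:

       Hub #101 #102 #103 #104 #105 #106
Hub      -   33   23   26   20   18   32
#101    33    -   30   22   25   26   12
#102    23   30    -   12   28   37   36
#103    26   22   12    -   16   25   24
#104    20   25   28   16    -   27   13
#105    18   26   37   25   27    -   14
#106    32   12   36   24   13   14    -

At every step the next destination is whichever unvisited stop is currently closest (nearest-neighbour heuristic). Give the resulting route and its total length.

From Hub: distances to unvisited — #105=18, #104=20, #102=23, #103=26, #106=32, #101=33. Nearest is #105 (18).
From #105: distances to unvisited — #106=14, #103=25, #101=26, #104=27, #102=37. Nearest is #106 (14).
From #106: distances to unvisited — #101=12, #104=13, #103=24, #102=36. Nearest is #101 (12).
From #101: distances to unvisited — #103=22, #104=25, #102=30. Nearest is #103 (22).
From #103: distances to unvisited — #102=12, #104=16. Nearest is #102 (12).
From #102: distances to unvisited — #104=28. Nearest is #104 (28).
Return #104→Hub: 20.
Total = 18 + 14 + 12 + 22 + 12 + 28 + 20 = 126.

Total distance 126 via the nearest-neighbour route Hub → #105 → #106 → #101 → #103 → #102 → #104 → Hub.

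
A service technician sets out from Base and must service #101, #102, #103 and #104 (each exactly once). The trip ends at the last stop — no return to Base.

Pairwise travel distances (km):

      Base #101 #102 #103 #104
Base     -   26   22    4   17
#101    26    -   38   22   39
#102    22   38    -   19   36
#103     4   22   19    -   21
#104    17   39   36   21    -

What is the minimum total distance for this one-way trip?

94 km — the minimum one-way total.

There are 4! = 24 possible orderings.
Base→#101→#102→#103→#104: 26+38+19+21 = 104
Base→#101→#102→#104→#103: 26+38+36+21 = 121
Base→#101→#103→#102→#104: 26+22+19+36 = 103
Base→#101→#103→#104→#102: 26+22+21+36 = 105
Base→#101→#104→#102→#103: 26+39+36+19 = 120
Base→#101→#104→#103→#102: 26+39+21+19 = 105
Base→#102→#101→#103→#104: 22+38+22+21 = 103
Base→#102→#101→#104→#103: 22+38+39+21 = 120
Base→#102→#103→#101→#104: 22+19+22+39 = 102
Base→#102→#103→#104→#101: 22+19+21+39 = 101
Base→#102→#104→#101→#103: 22+36+39+22 = 119
Base→#102→#104→#103→#101: 22+36+21+22 = 101
Base→#103→#101→#102→#104: 4+22+38+36 = 100
Base→#103→#101→#104→#102: 4+22+39+36 = 101
… (10 more)
Base→#104→#102→#103→#101: 17+36+19+22 = 94  ← best
The minimum is 94.
One shortest path: Base → #104 → #102 → #103 → #101.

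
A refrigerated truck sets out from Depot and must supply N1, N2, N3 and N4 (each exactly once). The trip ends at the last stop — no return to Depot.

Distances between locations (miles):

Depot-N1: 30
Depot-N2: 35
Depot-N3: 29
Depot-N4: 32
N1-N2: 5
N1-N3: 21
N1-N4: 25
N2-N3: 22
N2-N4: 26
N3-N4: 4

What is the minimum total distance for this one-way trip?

61 miles — the minimum one-way total.

There are 4! = 24 possible orderings.
Depot - N1 - N2 - N3 - N4: 30+5+22+4 = 61
Depot - N1 - N2 - N4 - N3: 30+5+26+4 = 65
Depot - N1 - N3 - N2 - N4: 30+21+22+26 = 99
Depot - N1 - N3 - N4 - N2: 30+21+4+26 = 81
Depot - N1 - N4 - N2 - N3: 30+25+26+22 = 103
Depot - N1 - N4 - N3 - N2: 30+25+4+22 = 81
Depot - N2 - N1 - N3 - N4: 35+5+21+4 = 65
Depot - N2 - N1 - N4 - N3: 35+5+25+4 = 69
Depot - N2 - N3 - N1 - N4: 35+22+21+25 = 103
Depot - N2 - N3 - N4 - N1: 35+22+4+25 = 86
Depot - N2 - N4 - N1 - N3: 35+26+25+21 = 107
Depot - N2 - N4 - N3 - N1: 35+26+4+21 = 86
Depot - N3 - N1 - N2 - N4: 29+21+5+26 = 81
Depot - N3 - N1 - N4 - N2: 29+21+25+26 = 101
… (10 more)
The minimum is 61.
One shortest path: Depot → N1 → N2 → N3 → N4.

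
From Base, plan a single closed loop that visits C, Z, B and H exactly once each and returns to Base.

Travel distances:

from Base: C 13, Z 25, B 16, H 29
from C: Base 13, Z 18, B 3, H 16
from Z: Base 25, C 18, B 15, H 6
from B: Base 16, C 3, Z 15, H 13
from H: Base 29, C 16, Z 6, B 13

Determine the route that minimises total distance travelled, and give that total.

Shortest round trip = 60.

Base → C → Z → B → H → Base: 13+18+15+13+29 = 88
Base → C → Z → H → B → Base: 13+18+6+13+16 = 66
Base → C → B → Z → H → Base: 13+3+15+6+29 = 66
Base → C → B → H → Z → Base: 13+3+13+6+25 = 60
Base → C → H → Z → B → Base: 13+16+6+15+16 = 66
Base → C → H → B → Z → Base: 13+16+13+15+25 = 82
Base → Z → C → B → H → Base: 25+18+3+13+29 = 88
Base → Z → C → H → B → Base: 25+18+16+13+16 = 88
Base → Z → B → C → H → Base: 25+15+3+16+29 = 88
Base → Z → H → C → B → Base: 25+6+16+3+16 = 66
Base → B → C → Z → H → Base: 16+3+18+6+29 = 72
Base → B → Z → C → H → Base: 16+15+18+16+29 = 94
The minimum is 60.
One optimal route: Base → C → B → H → Z → Base (or its reverse).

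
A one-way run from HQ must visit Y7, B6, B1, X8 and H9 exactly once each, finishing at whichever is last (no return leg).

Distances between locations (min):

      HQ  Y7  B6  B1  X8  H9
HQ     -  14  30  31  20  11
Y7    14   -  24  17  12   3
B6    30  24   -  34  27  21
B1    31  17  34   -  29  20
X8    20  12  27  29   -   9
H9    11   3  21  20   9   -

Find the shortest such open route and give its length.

Minimum one-way distance = 83 min.

There are 5! = 120 possible orderings.
HQ - Y7 - B6 - B1 - X8 - H9: 14+24+34+29+9 = 110
HQ - Y7 - B6 - B1 - H9 - X8: 14+24+34+20+9 = 101
HQ - Y7 - B6 - X8 - B1 - H9: 14+24+27+29+20 = 114
HQ - Y7 - B6 - X8 - H9 - B1: 14+24+27+9+20 = 94
HQ - Y7 - B6 - H9 - B1 - X8: 14+24+21+20+29 = 108
HQ - Y7 - B6 - H9 - X8 - B1: 14+24+21+9+29 = 97
HQ - Y7 - B1 - B6 - X8 - H9: 14+17+34+27+9 = 101
HQ - Y7 - B1 - B6 - H9 - X8: 14+17+34+21+9 = 95
HQ - Y7 - B1 - X8 - B6 - H9: 14+17+29+27+21 = 108
HQ - Y7 - B1 - X8 - H9 - B6: 14+17+29+9+21 = 90
HQ - Y7 - B1 - H9 - B6 - X8: 14+17+20+21+27 = 99
HQ - Y7 - B1 - H9 - X8 - B6: 14+17+20+9+27 = 87
HQ - Y7 - X8 - B6 - B1 - H9: 14+12+27+34+20 = 107
HQ - Y7 - X8 - B6 - H9 - B1: 14+12+27+21+20 = 94
… (106 more)
HQ - X8 - H9 - Y7 - B1 - B6: 20+9+3+17+34 = 83  ← best
The minimum is 83.
One shortest path: HQ → X8 → H9 → Y7 → B1 → B6.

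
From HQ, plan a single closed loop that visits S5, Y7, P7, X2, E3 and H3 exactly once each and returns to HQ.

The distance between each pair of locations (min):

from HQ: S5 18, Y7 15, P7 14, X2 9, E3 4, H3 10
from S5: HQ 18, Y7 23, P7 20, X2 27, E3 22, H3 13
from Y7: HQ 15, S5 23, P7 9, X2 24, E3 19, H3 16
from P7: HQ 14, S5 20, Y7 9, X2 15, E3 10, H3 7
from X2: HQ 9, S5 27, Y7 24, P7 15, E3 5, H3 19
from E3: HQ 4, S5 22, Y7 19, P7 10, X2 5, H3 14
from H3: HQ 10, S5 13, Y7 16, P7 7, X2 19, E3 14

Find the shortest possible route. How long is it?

79 min — the shortest possible round trip.

With 6 stops there are 6!/2 = 360 distinct round trips (a route and its reverse cost the same).
HQ - S5 - Y7 - P7 - X2 - E3 - H3 - HQ: 18+23+9+15+5+14+10 = 94
HQ - S5 - Y7 - P7 - X2 - H3 - E3 - HQ: 18+23+9+15+19+14+4 = 102
HQ - S5 - Y7 - P7 - E3 - X2 - H3 - HQ: 18+23+9+10+5+19+10 = 94
HQ - S5 - Y7 - P7 - E3 - H3 - X2 - HQ: 18+23+9+10+14+19+9 = 102
HQ - S5 - Y7 - P7 - H3 - X2 - E3 - HQ: 18+23+9+7+19+5+4 = 85
HQ - S5 - Y7 - P7 - H3 - E3 - X2 - HQ: 18+23+9+7+14+5+9 = 85
HQ - S5 - Y7 - X2 - P7 - E3 - H3 - HQ: 18+23+24+15+10+14+10 = 114
HQ - S5 - Y7 - X2 - P7 - H3 - E3 - HQ: 18+23+24+15+7+14+4 = 105
… (352 more)
HQ - X2 - E3 - P7 - Y7 - S5 - H3 - HQ: 9+5+10+9+23+13+10 = 79  ← best
The minimum is 79.
One optimal route: HQ → X2 → E3 → P7 → Y7 → S5 → H3 → HQ (or its reverse).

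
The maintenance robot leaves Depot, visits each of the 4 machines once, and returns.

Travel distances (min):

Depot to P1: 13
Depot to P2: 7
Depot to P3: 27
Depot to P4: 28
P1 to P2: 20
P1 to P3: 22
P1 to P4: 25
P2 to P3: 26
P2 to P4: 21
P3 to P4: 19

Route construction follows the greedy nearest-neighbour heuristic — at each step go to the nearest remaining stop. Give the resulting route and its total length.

At Depot the remaining stops are P2 7, P1 13, P3 27, P4 28; go to P2.
At P2 the remaining stops are P1 20, P4 21, P3 26; go to P1.
At P1 the remaining stops are P3 22, P4 25; go to P3.
At P3 the remaining stops are P4 19; go to P4.
Return P4→Depot: 28.
Total = 7 + 20 + 22 + 19 + 28 = 96.

Total distance 96 min via the nearest-neighbour route Depot → P2 → P1 → P3 → P4 → Depot.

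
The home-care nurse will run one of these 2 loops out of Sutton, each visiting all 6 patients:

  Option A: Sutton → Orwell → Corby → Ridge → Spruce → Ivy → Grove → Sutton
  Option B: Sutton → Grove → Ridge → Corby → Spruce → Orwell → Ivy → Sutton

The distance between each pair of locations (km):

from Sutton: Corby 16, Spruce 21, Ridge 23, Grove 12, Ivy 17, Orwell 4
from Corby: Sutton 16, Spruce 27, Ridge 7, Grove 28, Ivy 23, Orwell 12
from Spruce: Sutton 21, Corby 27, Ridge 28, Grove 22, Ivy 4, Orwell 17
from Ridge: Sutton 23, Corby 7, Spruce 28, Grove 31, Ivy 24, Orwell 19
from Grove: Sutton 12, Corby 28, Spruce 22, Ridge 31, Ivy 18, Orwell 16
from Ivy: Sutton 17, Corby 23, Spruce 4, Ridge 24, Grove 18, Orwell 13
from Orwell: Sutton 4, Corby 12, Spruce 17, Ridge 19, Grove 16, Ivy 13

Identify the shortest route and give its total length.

Option A: 4 + 12 + 7 + 28 + 4 + 18 + 12 = 85
Option B: 12 + 31 + 7 + 27 + 17 + 13 + 17 = 124

Shortest is Option A, total 85 km.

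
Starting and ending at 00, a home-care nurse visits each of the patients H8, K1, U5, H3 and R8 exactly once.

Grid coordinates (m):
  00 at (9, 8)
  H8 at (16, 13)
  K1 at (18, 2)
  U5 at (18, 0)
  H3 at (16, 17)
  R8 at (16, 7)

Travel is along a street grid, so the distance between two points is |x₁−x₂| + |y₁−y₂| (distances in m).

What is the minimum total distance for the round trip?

Shortest round trip = 52 m.

There are 60 distinct closed tours to check (reversals are equivalent).
00→H8→K1→U5→H3→R8→00: 12+13+2+19+10+8 = 64
00→H8→K1→U5→R8→H3→00: 12+13+2+9+10+16 = 62
00→H8→K1→H3→U5→R8→00: 12+13+17+19+9+8 = 78
00→H8→K1→H3→R8→U5→00: 12+13+17+10+9+17 = 78
00→H8→K1→R8→U5→H3→00: 12+13+7+9+19+16 = 76
00→H8→K1→R8→H3→U5→00: 12+13+7+10+19+17 = 78
00→H8→U5→K1→H3→R8→00: 12+15+2+17+10+8 = 64
00→H8→U5→K1→R8→H3→00: 12+15+2+7+10+16 = 62
00→H8→U5→H3→K1→R8→00: 12+15+19+17+7+8 = 78
00→H8→U5→H3→R8→K1→00: 12+15+19+10+7+15 = 78
00→H8→U5→R8→K1→H3→00: 12+15+9+7+17+16 = 76
00→H8→U5→R8→H3→K1→00: 12+15+9+10+17+15 = 78
00→H8→H3→K1→U5→R8→00: 12+4+17+2+9+8 = 52
00→H8→H3→K1→R8→U5→00: 12+4+17+7+9+17 = 66
… (46 more)
The minimum is 52.
One optimal route: 00 → H8 → H3 → K1 → U5 → R8 → 00 (or its reverse).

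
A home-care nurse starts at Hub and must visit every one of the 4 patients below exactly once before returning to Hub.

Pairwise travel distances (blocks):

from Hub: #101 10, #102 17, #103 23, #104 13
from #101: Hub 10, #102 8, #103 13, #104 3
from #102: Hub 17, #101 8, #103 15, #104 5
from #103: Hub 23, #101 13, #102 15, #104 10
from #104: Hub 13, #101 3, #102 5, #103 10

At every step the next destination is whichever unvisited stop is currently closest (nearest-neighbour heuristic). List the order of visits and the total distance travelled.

From Hub: distances to unvisited — #101=10, #104=13, #102=17, #103=23. Nearest is #101 (10).
From #101: distances to unvisited — #104=3, #102=8, #103=13. Nearest is #104 (3).
From #104: distances to unvisited — #102=5, #103=10. Nearest is #102 (5).
From #102: distances to unvisited — #103=15. Nearest is #103 (15).
Return #103→Hub: 23.
Total = 10 + 3 + 5 + 15 + 23 = 56.

Total distance 56 blocks via the nearest-neighbour route Hub → #101 → #104 → #102 → #103 → Hub.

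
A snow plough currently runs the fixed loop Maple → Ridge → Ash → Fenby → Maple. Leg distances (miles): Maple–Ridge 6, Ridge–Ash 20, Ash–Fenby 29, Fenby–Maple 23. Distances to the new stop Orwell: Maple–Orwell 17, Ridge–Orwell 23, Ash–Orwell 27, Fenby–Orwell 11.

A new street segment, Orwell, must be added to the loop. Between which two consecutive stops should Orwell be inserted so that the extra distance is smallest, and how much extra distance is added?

Insertion cost between consecutive stops i–j is d(i,Orwell) + d(Orwell,j) − d(i,j):
  between Maple and Ridge: 17 + 23 − 6 = 34
  between Ridge and Ash: 23 + 27 − 20 = 30
  between Ash and Fenby: 27 + 11 − 29 = 9
  between Fenby and Maple: 11 + 17 − 23 = 5
Cheapest insertion is between Fenby and Maple, adding 5.
New total = 78 + 5 = 83.

+5 miles — insert Orwell between Fenby and Maple.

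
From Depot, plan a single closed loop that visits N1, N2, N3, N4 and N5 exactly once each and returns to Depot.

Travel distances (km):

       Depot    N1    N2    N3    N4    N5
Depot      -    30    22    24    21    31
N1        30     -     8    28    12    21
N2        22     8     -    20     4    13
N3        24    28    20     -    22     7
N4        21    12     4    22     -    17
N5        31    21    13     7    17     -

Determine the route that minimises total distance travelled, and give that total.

Depot→N1→N2→N3→N4→N5→Depot: 30+8+20+22+17+31 = 128
Depot→N1→N2→N3→N5→N4→Depot: 30+8+20+7+17+21 = 103
Depot→N1→N2→N4→N3→N5→Depot: 30+8+4+22+7+31 = 102
Depot→N1→N2→N4→N5→N3→Depot: 30+8+4+17+7+24 = 90
Depot→N1→N2→N5→N3→N4→Depot: 30+8+13+7+22+21 = 101
Depot→N1→N2→N5→N4→N3→Depot: 30+8+13+17+22+24 = 114
Depot→N1→N3→N2→N4→N5→Depot: 30+28+20+4+17+31 = 130
Depot→N1→N3→N2→N5→N4→Depot: 30+28+20+13+17+21 = 129
Depot→N1→N3→N4→N2→N5→Depot: 30+28+22+4+13+31 = 128
Depot→N1→N3→N4→N5→N2→Depot: 30+28+22+17+13+22 = 132
Depot→N1→N3→N5→N2→N4→Depot: 30+28+7+13+4+21 = 103
Depot→N1→N3→N5→N4→N2→Depot: 30+28+7+17+4+22 = 108
Depot→N1→N4→N2→N3→N5→Depot: 30+12+4+20+7+31 = 104
Depot→N1→N4→N2→N5→N3→Depot: 30+12+4+13+7+24 = 90
… (46 more)
Depot→N3→N5→N1→N2→N4→Depot: 24+7+21+8+4+21 = 85  ← best
The minimum is 85.
One optimal route: Depot → N3 → N5 → N1 → N2 → N4 → Depot (or its reverse).

Shortest round trip = 85 km.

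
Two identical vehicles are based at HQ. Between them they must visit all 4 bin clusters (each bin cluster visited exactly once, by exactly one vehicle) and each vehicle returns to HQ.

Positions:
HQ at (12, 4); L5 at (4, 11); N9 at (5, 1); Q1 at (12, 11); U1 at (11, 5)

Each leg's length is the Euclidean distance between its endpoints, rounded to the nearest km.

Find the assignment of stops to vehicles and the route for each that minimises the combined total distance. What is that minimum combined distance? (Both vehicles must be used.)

Check every non-empty split of the stops between the two vehicles; for each half take its own optimal tour:
  {L5} + {N9, Q1, U1}: 22 + 27 = 49
  {N9} + {L5, Q1, U1}: 16 + 25 = 41
  {L5, N9} + {Q1, U1}: 29 + 14 = 43
  {Q1} + {L5, N9, U1}: 14 + 28 = 42
  {L5, Q1} + {N9, U1}: 26 + 16 = 42
  {N9, Q1} + {L5, U1}: 27 + 21 = 48
  … (7 splits in total)
  {L5, N9, Q1} + {U1}: 33 + 2 = 35  ← best
Best: vehicle 1 HQ → N9 → L5 → Q1 → HQ = 33; vehicle 2 HQ → U1 → HQ = 2; combined 35.

Minimum combined distance: 35 km.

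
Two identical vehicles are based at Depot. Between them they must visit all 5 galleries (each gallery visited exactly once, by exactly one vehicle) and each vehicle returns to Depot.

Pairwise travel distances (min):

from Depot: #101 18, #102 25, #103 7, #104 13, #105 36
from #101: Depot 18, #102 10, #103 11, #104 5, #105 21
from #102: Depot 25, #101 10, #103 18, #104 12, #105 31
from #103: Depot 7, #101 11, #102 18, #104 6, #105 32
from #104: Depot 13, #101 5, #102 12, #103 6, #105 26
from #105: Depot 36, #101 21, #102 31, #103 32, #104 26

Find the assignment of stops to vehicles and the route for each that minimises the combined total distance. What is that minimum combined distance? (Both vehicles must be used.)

Check every non-empty split of the stops between the two vehicles; for each half take its own optimal tour:
  {#101} + {#102, #103, #104, #105}: 36 + 92 = 128
  {#102} + {#101, #103, #104, #105}: 50 + 75 = 125
  {#101, #102} + {#103, #104, #105}: 53 + 75 = 128
  {#103} + {#101, #102, #104, #105}: 14 + 92 = 106
  {#101, #103} + {#102, #104, #105}: 36 + 92 = 128
  {#102, #103} + {#101, #104, #105}: 50 + 75 = 125
  … (15 splits in total)
Best: vehicle 1 Depot → #103 → Depot = 14; vehicle 2 Depot → #104 → #102 → #101 → #105 → Depot = 92; combined 106.

106 min — the smallest possible combined total.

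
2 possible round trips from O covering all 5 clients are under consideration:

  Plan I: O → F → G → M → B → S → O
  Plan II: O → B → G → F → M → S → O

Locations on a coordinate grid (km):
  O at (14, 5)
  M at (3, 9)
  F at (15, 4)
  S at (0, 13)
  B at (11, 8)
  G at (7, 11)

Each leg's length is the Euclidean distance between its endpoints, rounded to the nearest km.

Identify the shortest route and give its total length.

Plan I: 1 + 11 + 4 + 8 + 12 + 16 = 52
Plan II: 4 + 5 + 11 + 13 + 5 + 16 = 54

Shortest is Plan I, total 52 km.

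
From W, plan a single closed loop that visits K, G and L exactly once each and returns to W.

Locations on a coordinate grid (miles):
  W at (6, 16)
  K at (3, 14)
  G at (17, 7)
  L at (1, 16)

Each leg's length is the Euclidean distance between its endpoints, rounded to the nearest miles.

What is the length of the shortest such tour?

With 3 stops there are 3!/2 = 3 distinct round trips (a route and its reverse cost the same).
W-K-G-L-W: 4+16+18+5 = 43
W-K-L-G-W: 4+3+18+14 = 39
W-G-K-L-W: 14+16+3+5 = 38
The minimum is 38.
One optimal route: W → G → K → L → W (or its reverse).

38 miles — the shortest possible round trip.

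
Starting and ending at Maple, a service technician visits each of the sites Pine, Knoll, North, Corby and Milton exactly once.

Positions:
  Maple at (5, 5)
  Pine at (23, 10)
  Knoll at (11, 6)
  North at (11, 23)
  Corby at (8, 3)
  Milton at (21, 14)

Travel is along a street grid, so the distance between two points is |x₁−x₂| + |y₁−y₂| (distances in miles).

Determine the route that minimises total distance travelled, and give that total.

With 5 stops there are 5!/2 = 60 distinct round trips (a route and its reverse cost the same).
Maple - Pine - Knoll - North - Corby - Milton - Maple: 23+16+17+23+24+25 = 128
Maple - Pine - Knoll - North - Milton - Corby - Maple: 23+16+17+19+24+5 = 104
Maple - Pine - Knoll - Corby - North - Milton - Maple: 23+16+6+23+19+25 = 112
Maple - Pine - Knoll - Corby - Milton - North - Maple: 23+16+6+24+19+24 = 112
Maple - Pine - Knoll - Milton - North - Corby - Maple: 23+16+18+19+23+5 = 104
Maple - Pine - Knoll - Milton - Corby - North - Maple: 23+16+18+24+23+24 = 128
Maple - Pine - North - Knoll - Corby - Milton - Maple: 23+25+17+6+24+25 = 120
Maple - Pine - North - Knoll - Milton - Corby - Maple: 23+25+17+18+24+5 = 112
Maple - Pine - North - Corby - Knoll - Milton - Maple: 23+25+23+6+18+25 = 120
Maple - Pine - North - Corby - Milton - Knoll - Maple: 23+25+23+24+18+7 = 120
Maple - Pine - North - Milton - Knoll - Corby - Maple: 23+25+19+18+6+5 = 96
Maple - Pine - North - Milton - Corby - Knoll - Maple: 23+25+19+24+6+7 = 104
Maple - Pine - Corby - Knoll - North - Milton - Maple: 23+22+6+17+19+25 = 112
Maple - Pine - Corby - Knoll - Milton - North - Maple: 23+22+6+18+19+24 = 112
… (46 more)
Maple - Pine - Milton - North - Knoll - Corby - Maple: 23+6+19+17+6+5 = 76  ← best
The minimum is 76.
One optimal route: Maple → Pine → Milton → North → Knoll → Corby → Maple (or its reverse).

Shortest round trip = 76 miles.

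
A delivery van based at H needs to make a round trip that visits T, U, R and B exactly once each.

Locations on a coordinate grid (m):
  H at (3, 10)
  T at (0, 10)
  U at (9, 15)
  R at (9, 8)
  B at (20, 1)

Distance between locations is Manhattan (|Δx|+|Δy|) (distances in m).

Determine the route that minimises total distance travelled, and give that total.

Minimum total distance: 68 m.

There are 12 distinct closed tours to check (reversals are equivalent).
H - T - U - R - B - H: 3+14+7+18+26 = 68
H - T - U - B - R - H: 3+14+25+18+8 = 68
H - T - R - U - B - H: 3+11+7+25+26 = 72
H - T - R - B - U - H: 3+11+18+25+11 = 68
H - T - B - U - R - H: 3+29+25+7+8 = 72
H - T - B - R - U - H: 3+29+18+7+11 = 68
H - U - T - R - B - H: 11+14+11+18+26 = 80
H - U - T - B - R - H: 11+14+29+18+8 = 80
H - U - R - T - B - H: 11+7+11+29+26 = 84
H - U - B - T - R - H: 11+25+29+11+8 = 84
H - R - T - U - B - H: 8+11+14+25+26 = 84
H - R - U - T - B - H: 8+7+14+29+26 = 84
The minimum is 68.
One optimal route: H → T → U → R → B → H (or its reverse).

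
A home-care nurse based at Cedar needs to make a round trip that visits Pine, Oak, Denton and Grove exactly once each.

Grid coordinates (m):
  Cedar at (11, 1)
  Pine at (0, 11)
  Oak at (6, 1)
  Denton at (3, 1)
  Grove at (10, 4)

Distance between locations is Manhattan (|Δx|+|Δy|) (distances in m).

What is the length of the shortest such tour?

There are 12 distinct closed tours to check (reversals are equivalent).
Cedar - Pine - Oak - Denton - Grove - Cedar: 21+16+3+10+4 = 54
Cedar - Pine - Oak - Grove - Denton - Cedar: 21+16+7+10+8 = 62
Cedar - Pine - Denton - Oak - Grove - Cedar: 21+13+3+7+4 = 48
Cedar - Pine - Denton - Grove - Oak - Cedar: 21+13+10+7+5 = 56
Cedar - Pine - Grove - Oak - Denton - Cedar: 21+17+7+3+8 = 56
Cedar - Pine - Grove - Denton - Oak - Cedar: 21+17+10+3+5 = 56
Cedar - Oak - Pine - Denton - Grove - Cedar: 5+16+13+10+4 = 48
Cedar - Oak - Pine - Grove - Denton - Cedar: 5+16+17+10+8 = 56
Cedar - Oak - Denton - Pine - Grove - Cedar: 5+3+13+17+4 = 42
Cedar - Oak - Grove - Pine - Denton - Cedar: 5+7+17+13+8 = 50
Cedar - Denton - Pine - Oak - Grove - Cedar: 8+13+16+7+4 = 48
Cedar - Denton - Oak - Pine - Grove - Cedar: 8+3+16+17+4 = 48
The minimum is 42.
One optimal route: Cedar → Oak → Denton → Pine → Grove → Cedar (or its reverse).

42 m — the shortest possible round trip.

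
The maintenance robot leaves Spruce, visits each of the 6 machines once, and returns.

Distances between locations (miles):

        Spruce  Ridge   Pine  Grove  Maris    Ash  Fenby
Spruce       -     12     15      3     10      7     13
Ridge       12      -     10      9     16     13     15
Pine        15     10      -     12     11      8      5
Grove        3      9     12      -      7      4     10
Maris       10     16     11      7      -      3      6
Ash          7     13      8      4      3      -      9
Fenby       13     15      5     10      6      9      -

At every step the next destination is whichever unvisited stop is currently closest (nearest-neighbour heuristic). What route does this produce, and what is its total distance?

43 miles along Spruce → Grove → Ash → Maris → Fenby → Pine → Ridge → Spruce.

At Spruce the remaining stops are Grove 3, Ash 7, Maris 10, Ridge 12, Fenby 13, Pine 15; go to Grove.
At Grove the remaining stops are Ash 4, Maris 7, Ridge 9, Fenby 10, Pine 12; go to Ash.
At Ash the remaining stops are Maris 3, Pine 8, Fenby 9, Ridge 13; go to Maris.
At Maris the remaining stops are Fenby 6, Pine 11, Ridge 16; go to Fenby.
At Fenby the remaining stops are Pine 5, Ridge 15; go to Pine.
At Pine the remaining stops are Ridge 10; go to Ridge.
Return Ridge→Spruce: 12.
Total = 3 + 4 + 3 + 6 + 5 + 10 + 12 = 43.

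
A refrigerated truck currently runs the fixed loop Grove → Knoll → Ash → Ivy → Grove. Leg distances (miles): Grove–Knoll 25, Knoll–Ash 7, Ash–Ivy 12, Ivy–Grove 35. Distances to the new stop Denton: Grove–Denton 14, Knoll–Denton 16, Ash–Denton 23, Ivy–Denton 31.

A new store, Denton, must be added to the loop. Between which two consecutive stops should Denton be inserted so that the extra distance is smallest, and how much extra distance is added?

+5 miles — insert Denton between Grove and Knoll.

Insertion cost between consecutive stops i–j is d(i,Denton) + d(Denton,j) − d(i,j):
  between Grove and Knoll: 14 + 16 − 25 = 5
  between Knoll and Ash: 16 + 23 − 7 = 32
  between Ash and Ivy: 23 + 31 − 12 = 42
  between Ivy and Grove: 31 + 14 − 35 = 10
Cheapest insertion is between Grove and Knoll, adding 5.
New total = 79 + 5 = 84.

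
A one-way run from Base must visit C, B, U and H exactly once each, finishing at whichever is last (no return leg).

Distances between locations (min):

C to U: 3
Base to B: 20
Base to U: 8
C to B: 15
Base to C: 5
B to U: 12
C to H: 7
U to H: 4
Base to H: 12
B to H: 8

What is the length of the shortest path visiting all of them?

There are 4! = 24 possible orderings.
Base→C→B→U→H: 5+15+12+4 = 36
Base→C→B→H→U: 5+15+8+4 = 32
Base→C→U→B→H: 5+3+12+8 = 28
Base→C→U→H→B: 5+3+4+8 = 20
Base→C→H→B→U: 5+7+8+12 = 32
Base→C→H→U→B: 5+7+4+12 = 28
Base→B→C→U→H: 20+15+3+4 = 42
Base→B→C→H→U: 20+15+7+4 = 46
Base→B→U→C→H: 20+12+3+7 = 42
Base→B→U→H→C: 20+12+4+7 = 43
Base→B→H→C→U: 20+8+7+3 = 38
Base→B→H→U→C: 20+8+4+3 = 35
Base→U→C→B→H: 8+3+15+8 = 34
Base→U→C→H→B: 8+3+7+8 = 26
… (10 more)
The minimum is 20.
One shortest path: Base → C → U → H → B.

Shortest open route: 20 min.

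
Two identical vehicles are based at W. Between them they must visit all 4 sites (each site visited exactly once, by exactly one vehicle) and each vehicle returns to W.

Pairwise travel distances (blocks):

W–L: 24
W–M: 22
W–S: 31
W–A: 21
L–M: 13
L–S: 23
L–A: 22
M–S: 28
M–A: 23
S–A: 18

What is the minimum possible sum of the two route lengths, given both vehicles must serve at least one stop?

Check every non-empty split of the stops between the two vehicles; for each half take its own optimal tour:
  {L} + {M, S, A}: 48 + 89 = 137
  {M} + {L, S, A}: 44 + 86 = 130
  {L, M} + {S, A}: 59 + 70 = 129
  {S} + {L, M, A}: 62 + 78 = 140
  {L, S} + {M, A}: 78 + 66 = 144
  {M, S} + {L, A}: 81 + 67 = 148
  … (7 splits in total)
Best: vehicle 1 W → L → M → W = 59; vehicle 2 W → S → A → W = 70; combined 129.

129 blocks — the smallest possible combined total.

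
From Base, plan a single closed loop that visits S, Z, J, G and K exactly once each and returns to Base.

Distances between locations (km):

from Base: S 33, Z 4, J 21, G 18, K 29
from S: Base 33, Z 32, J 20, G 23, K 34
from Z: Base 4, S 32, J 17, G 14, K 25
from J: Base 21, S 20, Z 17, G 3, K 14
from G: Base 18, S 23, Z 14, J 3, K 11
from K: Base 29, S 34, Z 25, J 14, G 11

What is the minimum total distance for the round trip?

Shortest round trip = 96 km.

There are 60 distinct closed tours to check (reversals are equivalent).
Base - S - Z - J - G - K - Base: 33+32+17+3+11+29 = 125
Base - S - Z - J - K - G - Base: 33+32+17+14+11+18 = 125
Base - S - Z - G - J - K - Base: 33+32+14+3+14+29 = 125
Base - S - Z - G - K - J - Base: 33+32+14+11+14+21 = 125
Base - S - Z - K - J - G - Base: 33+32+25+14+3+18 = 125
Base - S - Z - K - G - J - Base: 33+32+25+11+3+21 = 125
Base - S - J - Z - G - K - Base: 33+20+17+14+11+29 = 124
Base - S - J - Z - K - G - Base: 33+20+17+25+11+18 = 124
Base - S - J - G - Z - K - Base: 33+20+3+14+25+29 = 124
Base - S - J - G - K - Z - Base: 33+20+3+11+25+4 = 96
Base - S - J - K - Z - G - Base: 33+20+14+25+14+18 = 124
Base - S - J - K - G - Z - Base: 33+20+14+11+14+4 = 96
Base - S - G - Z - J - K - Base: 33+23+14+17+14+29 = 130
Base - S - G - Z - K - J - Base: 33+23+14+25+14+21 = 130
… (46 more)
The minimum is 96.
One optimal route: Base → S → J → G → K → Z → Base (or its reverse).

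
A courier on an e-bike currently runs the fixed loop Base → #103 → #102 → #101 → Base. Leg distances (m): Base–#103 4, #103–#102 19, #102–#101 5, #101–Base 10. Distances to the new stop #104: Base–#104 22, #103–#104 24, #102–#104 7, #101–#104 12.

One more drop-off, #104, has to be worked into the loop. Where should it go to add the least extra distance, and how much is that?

Minimum extra distance: 12 m, inserting #104 between #103 and #102.

Insertion cost between consecutive stops i–j is d(i,#104) + d(#104,j) − d(i,j):
  between Base and #103: 22 + 24 − 4 = 42
  between #103 and #102: 24 + 7 − 19 = 12
  between #102 and #101: 7 + 12 − 5 = 14
  between #101 and Base: 12 + 22 − 10 = 24
Cheapest insertion is between #103 and #102, adding 12.
New total = 38 + 12 = 50.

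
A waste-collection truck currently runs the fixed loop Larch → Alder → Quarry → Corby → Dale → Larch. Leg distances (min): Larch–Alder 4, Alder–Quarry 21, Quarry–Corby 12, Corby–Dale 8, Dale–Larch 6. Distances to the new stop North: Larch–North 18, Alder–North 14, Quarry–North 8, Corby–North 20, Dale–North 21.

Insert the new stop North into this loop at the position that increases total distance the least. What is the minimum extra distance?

Minimum extra distance: 1 min, inserting North between Alder and Quarry.

Insertion cost between consecutive stops i–j is d(i,North) + d(North,j) − d(i,j):
  between Larch and Alder: 18 + 14 − 4 = 28
  between Alder and Quarry: 14 + 8 − 21 = 1
  between Quarry and Corby: 8 + 20 − 12 = 16
  between Corby and Dale: 20 + 21 − 8 = 33
  between Dale and Larch: 21 + 18 − 6 = 33
Cheapest insertion is between Alder and Quarry, adding 1.
New total = 51 + 1 = 52.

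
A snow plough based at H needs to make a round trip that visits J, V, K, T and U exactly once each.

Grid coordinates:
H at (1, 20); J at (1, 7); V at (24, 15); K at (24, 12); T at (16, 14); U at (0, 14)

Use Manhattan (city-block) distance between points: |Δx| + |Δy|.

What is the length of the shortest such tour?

With 5 stops there are 5!/2 = 60 distinct round trips (a route and its reverse cost the same).
H→J→V→K→T→U→H: 13+31+3+10+16+7 = 80
H→J→V→K→U→T→H: 13+31+3+26+16+21 = 110
H→J→V→T→K→U→H: 13+31+9+10+26+7 = 96
H→J→V→T→U→K→H: 13+31+9+16+26+31 = 126
H→J→V→U→K→T→H: 13+31+25+26+10+21 = 126
H→J→V→U→T→K→H: 13+31+25+16+10+31 = 126
H→J→K→V→T→U→H: 13+28+3+9+16+7 = 76
H→J→K→V→U→T→H: 13+28+3+25+16+21 = 106
H→J→K→T→V→U→H: 13+28+10+9+25+7 = 92
H→J→K→T→U→V→H: 13+28+10+16+25+28 = 120
H→J→K→U→V→T→H: 13+28+26+25+9+21 = 122
H→J→K→U→T→V→H: 13+28+26+16+9+28 = 120
H→J→T→V→K→U→H: 13+22+9+3+26+7 = 80
H→J→T→V→U→K→H: 13+22+9+25+26+31 = 126
… (46 more)
The minimum is 76.
One optimal route: H → J → K → V → T → U → H (or its reverse).

Minimum total distance: 76.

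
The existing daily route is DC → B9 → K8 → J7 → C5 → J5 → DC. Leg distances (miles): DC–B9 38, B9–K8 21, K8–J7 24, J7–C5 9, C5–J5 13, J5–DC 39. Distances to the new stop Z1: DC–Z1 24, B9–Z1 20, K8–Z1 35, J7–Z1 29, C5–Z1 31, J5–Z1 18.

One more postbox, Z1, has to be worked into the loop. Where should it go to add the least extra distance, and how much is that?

Insertion cost between consecutive stops i–j is d(i,Z1) + d(Z1,j) − d(i,j):
  between DC and B9: 24 + 20 − 38 = 6
  between B9 and K8: 20 + 35 − 21 = 34
  between K8 and J7: 35 + 29 − 24 = 40
  between J7 and C5: 29 + 31 − 9 = 51
  between C5 and J5: 31 + 18 − 13 = 36
  between J5 and DC: 18 + 24 − 39 = 3
Cheapest insertion is between J5 and DC, adding 3.
New total = 144 + 3 = 147.

Adding 3 miles by placing Z1 on the J5–DC leg.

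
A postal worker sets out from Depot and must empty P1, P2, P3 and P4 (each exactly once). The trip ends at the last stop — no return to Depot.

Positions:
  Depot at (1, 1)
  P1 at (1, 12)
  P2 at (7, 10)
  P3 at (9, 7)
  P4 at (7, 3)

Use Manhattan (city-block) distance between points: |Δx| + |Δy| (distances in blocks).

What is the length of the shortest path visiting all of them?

Minimum one-way distance = 27 blocks.

There are 4! = 24 possible orderings.
Depot→P1→P2→P3→P4: 11+8+5+6 = 30
Depot→P1→P2→P4→P3: 11+8+7+6 = 32
Depot→P1→P3→P2→P4: 11+13+5+7 = 36
Depot→P1→P3→P4→P2: 11+13+6+7 = 37
Depot→P1→P4→P2→P3: 11+15+7+5 = 38
Depot→P1→P4→P3→P2: 11+15+6+5 = 37
Depot→P2→P1→P3→P4: 15+8+13+6 = 42
Depot→P2→P1→P4→P3: 15+8+15+6 = 44
Depot→P2→P3→P1→P4: 15+5+13+15 = 48
Depot→P2→P3→P4→P1: 15+5+6+15 = 41
Depot→P2→P4→P1→P3: 15+7+15+13 = 50
Depot→P2→P4→P3→P1: 15+7+6+13 = 41
Depot→P3→P1→P2→P4: 14+13+8+7 = 42
Depot→P3→P1→P4→P2: 14+13+15+7 = 49
… (10 more)
Depot→P4→P3→P2→P1: 8+6+5+8 = 27  ← best
The minimum is 27.
One shortest path: Depot → P4 → P3 → P2 → P1.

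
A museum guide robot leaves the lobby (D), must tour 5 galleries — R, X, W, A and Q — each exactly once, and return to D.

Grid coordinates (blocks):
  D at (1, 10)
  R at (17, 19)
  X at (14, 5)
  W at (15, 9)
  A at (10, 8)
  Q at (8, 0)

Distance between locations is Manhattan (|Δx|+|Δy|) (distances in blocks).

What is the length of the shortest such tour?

Shortest round trip = 74 blocks.

D → R → X → W → A → Q → D: 25+17+5+6+10+17 = 80
D → R → X → W → Q → A → D: 25+17+5+16+10+11 = 84
D → R → X → A → W → Q → D: 25+17+7+6+16+17 = 88
D → R → X → A → Q → W → D: 25+17+7+10+16+15 = 90
D → R → X → Q → W → A → D: 25+17+11+16+6+11 = 86
D → R → X → Q → A → W → D: 25+17+11+10+6+15 = 84
D → R → W → X → A → Q → D: 25+12+5+7+10+17 = 76
D → R → W → X → Q → A → D: 25+12+5+11+10+11 = 74
D → R → W → A → X → Q → D: 25+12+6+7+11+17 = 78
D → R → W → A → Q → X → D: 25+12+6+10+11+18 = 82
D → R → W → Q → X → A → D: 25+12+16+11+7+11 = 82
D → R → W → Q → A → X → D: 25+12+16+10+7+18 = 88
D → R → A → X → W → Q → D: 25+18+7+5+16+17 = 88
D → R → A → X → Q → W → D: 25+18+7+11+16+15 = 92
… (46 more)
The minimum is 74.
One optimal route: D → R → W → X → Q → A → D (or its reverse).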